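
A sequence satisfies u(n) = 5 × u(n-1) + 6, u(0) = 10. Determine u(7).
Computing step by step:
u(0) = 10
u(1) = 5 × 10 + 6 = 56
u(2) = 5 × 56 + 6 = 286
u(3) = 5 × 286 + 6 = 1436
u(4) = 5 × 1436 + 6 = 7186
u(5) = 5 × 7186 + 6 = 35936
u(6) = 5 × 35936 + 6 = 179686
u(7) = 5 × 179686 + 6 = 898436

898436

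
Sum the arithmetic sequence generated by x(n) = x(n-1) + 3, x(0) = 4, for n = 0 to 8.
Computing the sequence terms: 4, 7, 10, 13, 16, 19, 22, 25, 28
Adding these values together:

144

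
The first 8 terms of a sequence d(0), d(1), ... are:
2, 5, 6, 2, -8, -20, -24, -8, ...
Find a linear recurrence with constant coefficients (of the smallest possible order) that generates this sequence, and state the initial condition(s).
Look for the lowest-order linear relation among consecutive terms.
Observation: d(n) - 2·d(n-1) - (-2)·d(n-2) = 0 holds for the shown terms, and no order-1 relation d(n) = α·d(n-1) + β fits.
Check at n=3: 2·6 + (-2)·5 = 2. ✓

d(n) = 2d(n-1) - 2d(n-2), d(0) = 2, d(1) = 5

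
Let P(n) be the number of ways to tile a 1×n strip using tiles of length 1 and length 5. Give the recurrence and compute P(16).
Condition on the last tile: it has length 1 (leaving a 1×(n-1) strip) or length 5 (leaving a 1×(n-5) strip), so P(n) = P(n-1) + P(n-5) (order-5 linear recurrence).
For 0 ≤ i < 5 only unit tiles fit, so P(i) = 1.
Iterating the recurrence: P(5) = 2, P(6) = 3, P(7) = 4, P(8) = 5, P(9) = 6, P(10) = 8, P(11) = 11, P(12) = 15, P(13) = 20, P(14) = 26, P(15) = 34, P(16) = 45.

P(n) = P(n-1) + P(n-5), with P(i) = 1 for 0 ≤ i < 5; P(16) = 45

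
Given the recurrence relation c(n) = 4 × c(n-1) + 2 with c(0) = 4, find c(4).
Computing step by step:
c(0) = 4
c(1) = 4 × 4 + 2 = 18
c(2) = 4 × 18 + 2 = 74
c(3) = 4 × 74 + 2 = 298
c(4) = 4 × 298 + 2 = 1194

1194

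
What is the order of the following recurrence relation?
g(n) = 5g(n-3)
The order is the largest lag k for which g(n-k) appears. Here the deepest term is g(n-3), so the order is 3.

Order 3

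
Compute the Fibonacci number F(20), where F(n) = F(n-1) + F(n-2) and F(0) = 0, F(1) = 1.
Computing the sequence terms:
0, 1, 1, 2, 3, 5, 8, 13, 21, 34, 55, 89, 144, 233, 377, 610, 987, 1597, 2584, 4181, 6765

6765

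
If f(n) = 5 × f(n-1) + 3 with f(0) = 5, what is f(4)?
Computing step by step:
f(0) = 5
f(1) = 5 × 5 + 3 = 28
f(2) = 5 × 28 + 3 = 143
f(3) = 5 × 143 + 3 = 718
f(4) = 5 × 718 + 3 = 3593

3593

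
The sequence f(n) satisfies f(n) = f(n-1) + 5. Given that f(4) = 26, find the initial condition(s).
f(4) = f(0) + 4·5, so f(0) = 26 - 20 = 6.

f(0) = 6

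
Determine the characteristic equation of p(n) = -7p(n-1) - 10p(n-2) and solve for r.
Substitute p(n) = rⁿ and divide through by rⁿ⁻²: r² + 7r + 10 = 0
Factor: (r + 5)(r + 2) = 0, so r = -5, -2.
General solution: p(n) = A·(-5)ⁿ + B·(-2)ⁿ

Characteristic: r² + 7r + 10 = 0, Roots: r = -5, -2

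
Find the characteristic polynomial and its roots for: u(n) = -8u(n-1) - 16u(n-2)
Substitute u(n) = rⁿ and divide through by rⁿ⁻²: r² + 8r + 16 = 0
Factor: (r + 4)² = 0, so r = -4 (double root).
General solution: u(n) = (A + Bn)·(-4)ⁿ

Characteristic: r² + 8r + 16 = 0, Roots: r = -4 (double root)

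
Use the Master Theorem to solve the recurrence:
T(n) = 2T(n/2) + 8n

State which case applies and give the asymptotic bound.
Master Theorem template: T(n) = a·T(n/b) + f(n).
Here: a=2, b=2, f(n)=8n
Compute log_b(a) = log_2(2) = 1.
f(n) = 8n = Θ(n). Case 2: T(n) = Θ(n log n).

Case 2: T(n) = Θ(n log n)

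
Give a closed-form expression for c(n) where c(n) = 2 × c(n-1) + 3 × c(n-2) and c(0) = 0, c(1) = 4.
Recurrence: c(n) = 2 × c(n-1) + 3 × c(n-2), initial: c(0) = 0, c(1) = 4.
Characteristic equation: r² - 2r - 3 = 0, which factors as (r - 3)(r + 1) = 0, so r = 3, -1. General solution c(n) = A·3ⁿ + B·(-1)ⁿ. From c(0) = 0: A + B = 0. From c(1) = 4: 3A - 1B = 4. Solving gives A = 1, B = -1.

c(n) = 3ⁿ - (-1)ⁿ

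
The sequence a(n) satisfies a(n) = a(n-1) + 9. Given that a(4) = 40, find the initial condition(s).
a(4) = a(0) + 4·9, so a(0) = 40 - 36 = 4.

a(0) = 4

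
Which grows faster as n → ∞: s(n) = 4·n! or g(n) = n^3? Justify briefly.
Comparing growth rates:
Growth-rate hierarchy: log n ≺ any polynomial ≺ any exponential cⁿ (c>1) ≺ n! ≺ nⁿ.
factorial dominates polynomial degree 3 asymptotically.

s(n) grows faster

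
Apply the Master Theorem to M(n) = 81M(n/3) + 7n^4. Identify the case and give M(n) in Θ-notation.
Master Theorem template: M(n) = a·M(n/b) + f(n).
Here: a=81, b=3, f(n)=7n^4
Compute log_b(a) = log_3(81) = 4.
f(n) = 7n^4 = Θ(n^4). Case 2: M(n) = Θ(n^4 log n).

Case 2: M(n) = Θ(n^4 log n)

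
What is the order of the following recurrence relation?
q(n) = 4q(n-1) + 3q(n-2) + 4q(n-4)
The order is the largest lag k for which q(n-k) appears. Here the deepest term is q(n-4), so the order is 4.

Order 4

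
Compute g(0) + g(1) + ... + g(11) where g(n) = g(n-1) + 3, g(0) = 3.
Computing the sequence terms: 3, 6, 9, 12, 15, 18, 21, 24, 27, 30, 33, 36
Adding these values together:

234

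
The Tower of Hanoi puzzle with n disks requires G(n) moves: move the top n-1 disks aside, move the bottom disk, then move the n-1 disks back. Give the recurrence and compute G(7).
Moving n disks = move the top n-1 disks aside (G(n-1) moves) + move the largest disk (1 move) + move the n-1 disks back on top (G(n-1) moves), so G(n) = 2G(n-1) + 1, with G(1) = 1 (a single disk takes one move).
First terms: 1, 3, 7, 15, 31, 63, … — each is one less than a power of 2. Indeed G(n) + 1 = 2(G(n-1) + 1) with G(1) + 1 = 2, so G(n) + 1 = 2ⁿ and G(n) = 2ⁿ - 1.
Hence G(7) = 2^7 - 1 = 128 - 1 = 127.

G(n) = 2G(n-1) + 1, G(1) = 1; G(7) = 127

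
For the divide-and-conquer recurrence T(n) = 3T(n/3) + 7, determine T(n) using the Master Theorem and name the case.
Master Theorem template: T(n) = a·T(n/b) + f(n).
Here: a=3, b=3, f(n)=7
Compute log_b(a) = log_3(3) = 1.
f(n) = 7 = O(n^(1-ε)) with ε = 1. Case 1: T(n) = Θ(n^log_b(a)) = Θ(n).

Case 1: T(n) = Θ(n)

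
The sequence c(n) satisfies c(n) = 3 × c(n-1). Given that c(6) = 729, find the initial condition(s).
In general c(n) = 3ⁿ · c(0). At n = 6: c(0) = c(6) / 3^6 = 729 / 729 = 1.

c(0) = 1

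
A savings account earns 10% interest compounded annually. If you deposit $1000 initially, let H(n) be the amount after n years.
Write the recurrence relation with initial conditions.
Each year the balance grows by 10%, i.e. is multiplied by 1 + 10/100 = 1.1, so H(n) = 1.1 × H(n-1). The initial deposit gives H(0) = 1000.
Unrolling gives the closed form H(n) = 1000 × (1.1)ⁿ.

H(n) = 1.1 × H(n-1), H(0) = 1000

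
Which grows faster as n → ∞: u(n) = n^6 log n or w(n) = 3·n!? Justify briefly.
Comparing growth rates:
Growth-rate hierarchy: log n ≺ any polynomial ≺ any exponential cⁿ (c>1) ≺ n! ≺ nⁿ.
factorial dominates polynomial degree 6 (with log factor) asymptotically.

w(n) grows faster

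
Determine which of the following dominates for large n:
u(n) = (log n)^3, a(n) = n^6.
Comparing growth rates:
Growth-rate hierarchy: log n ≺ any polynomial ≺ any exponential cⁿ (c>1) ≺ n! ≺ nⁿ.
polynomial degree 6 dominates polylogarithmic (log n)^3 asymptotically.

a(n) grows faster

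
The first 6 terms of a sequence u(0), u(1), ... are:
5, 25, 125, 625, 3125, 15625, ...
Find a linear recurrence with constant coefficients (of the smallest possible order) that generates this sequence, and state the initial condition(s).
Look for the lowest-order linear relation among consecutive terms.
Observation: each term is 5× the previous.
Check at n=2: 5·25 = 125. ✓

u(n) = 5 × u(n-1), u(0) = 5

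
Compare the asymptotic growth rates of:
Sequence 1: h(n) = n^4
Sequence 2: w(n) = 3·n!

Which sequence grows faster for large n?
Comparing growth rates:
Growth-rate hierarchy: log n ≺ any polynomial ≺ any exponential cⁿ (c>1) ≺ n! ≺ nⁿ.
factorial dominates polynomial degree 4 asymptotically.

w(n) grows faster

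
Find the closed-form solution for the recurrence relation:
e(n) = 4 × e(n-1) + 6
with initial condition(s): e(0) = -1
Recurrence: e(n) = 4 × e(n-1) + 6, initial: e(0) = -1.
Try e(n) = A·4ⁿ + C. Substituting: A·4ⁿ + C = 4(A·4ⁿ⁻¹ + C) + 6 = A·4ⁿ + 4C + 6, so C = 4C + 6, giving C = -2. Then e(0) = A - 2 = -1 gives A = 1.

e(n) = 4ⁿ - 2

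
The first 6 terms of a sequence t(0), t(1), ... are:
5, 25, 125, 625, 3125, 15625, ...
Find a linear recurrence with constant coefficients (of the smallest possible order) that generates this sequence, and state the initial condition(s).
Look for the lowest-order linear relation among consecutive terms.
Observation: each term is 5× the previous.
Check at n=2: 5·25 = 125. ✓

t(n) = 5 × t(n-1), t(0) = 5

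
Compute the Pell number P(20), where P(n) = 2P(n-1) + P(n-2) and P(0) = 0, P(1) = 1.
Computing the sequence terms:
0, 1, 2, 5, 12, 29, 70, 169, 408, 985, 2378, 5741, 13860, 33461, 80782, 195025, 470832, 1136689, 2744210, 6625109, 15994428

15994428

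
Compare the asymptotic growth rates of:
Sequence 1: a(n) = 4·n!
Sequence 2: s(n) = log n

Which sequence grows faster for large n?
Comparing growth rates:
Growth-rate hierarchy: log n ≺ any polynomial ≺ any exponential cⁿ (c>1) ≺ n! ≺ nⁿ.
factorial dominates logarithmic asymptotically.

a(n) grows faster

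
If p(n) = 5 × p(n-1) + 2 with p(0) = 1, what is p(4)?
Computing step by step:
p(0) = 1
p(1) = 5 × 1 + 2 = 7
p(2) = 5 × 7 + 2 = 37
p(3) = 5 × 37 + 2 = 187
p(4) = 5 × 187 + 2 = 937

937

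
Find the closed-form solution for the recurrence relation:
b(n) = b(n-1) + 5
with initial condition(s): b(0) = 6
Recurrence: b(n) = b(n-1) + 5, initial: b(0) = 6.
Each step adds 5, so b(n) = b(0) + 5n = 5n + 6.

b(n) = 5n + 6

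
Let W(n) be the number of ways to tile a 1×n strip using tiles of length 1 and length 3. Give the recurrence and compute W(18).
Condition on the last tile: it has length 1 (leaving a 1×(n-1) strip) or length 3 (leaving a 1×(n-3) strip), so W(n) = W(n-1) + W(n-3) (order-3 linear recurrence).
For 0 ≤ i < 3 only unit tiles fit, so W(i) = 1.
Iterating the recurrence: W(3) = 2, W(4) = 3, W(5) = 4, W(6) = 6, W(7) = 9, W(8) = 13, W(9) = 19, W(10) = 28, W(11) = 41, W(12) = 60, W(13) = 88, W(14) = 129, W(15) = 189, W(16) = 277, W(17) = 406, W(18) = 595.

W(n) = W(n-1) + W(n-3), with W(i) = 1 for 0 ≤ i < 3; W(18) = 595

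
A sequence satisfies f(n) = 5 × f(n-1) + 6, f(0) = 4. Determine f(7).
Computing step by step:
f(0) = 4
f(1) = 5 × 4 + 6 = 26
f(2) = 5 × 26 + 6 = 136
f(3) = 5 × 136 + 6 = 686
f(4) = 5 × 686 + 6 = 3436
f(5) = 5 × 3436 + 6 = 17186
f(6) = 5 × 17186 + 6 = 85936
f(7) = 5 × 85936 + 6 = 429686

429686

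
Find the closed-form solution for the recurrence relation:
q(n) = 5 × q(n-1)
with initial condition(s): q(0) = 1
Recurrence: q(n) = 5 × q(n-1), initial: q(0) = 1.
Each term is 5 times the previous, so this is geometric with ratio 5. After n steps: q(n) = q(0)·5ⁿ = 5ⁿ.

q(n) = 5ⁿ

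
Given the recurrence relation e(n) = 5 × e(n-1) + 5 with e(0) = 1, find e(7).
Computing step by step:
e(0) = 1
e(1) = 5 × 1 + 5 = 10
e(2) = 5 × 10 + 5 = 55
e(3) = 5 × 55 + 5 = 280
e(4) = 5 × 280 + 5 = 1405
e(5) = 5 × 1405 + 5 = 7030
e(6) = 5 × 7030 + 5 = 35155
e(7) = 5 × 35155 + 5 = 175780

175780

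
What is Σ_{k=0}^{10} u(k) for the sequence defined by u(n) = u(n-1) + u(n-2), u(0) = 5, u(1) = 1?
Computing the sequence terms: 5, 1, 6, 7, 13, 20, 33, 53, 86, 139, 225
Adding these values together:

588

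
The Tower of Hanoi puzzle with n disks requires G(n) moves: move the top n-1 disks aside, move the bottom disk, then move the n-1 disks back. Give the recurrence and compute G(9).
Moving n disks = move the top n-1 disks aside (G(n-1) moves) + move the largest disk (1 move) + move the n-1 disks back on top (G(n-1) moves), so G(n) = 2G(n-1) + 1, with G(1) = 1 (a single disk takes one move).
First terms: 1, 3, 7, 15, 31, 63, … — each is one less than a power of 2. Indeed G(n) + 1 = 2(G(n-1) + 1) with G(1) + 1 = 2, so G(n) + 1 = 2ⁿ and G(n) = 2ⁿ - 1.
Hence G(9) = 2^9 - 1 = 512 - 1 = 511.

G(n) = 2G(n-1) + 1, G(1) = 1; G(9) = 511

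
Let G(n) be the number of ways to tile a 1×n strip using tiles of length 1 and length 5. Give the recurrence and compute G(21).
Condition on the last tile: it has length 1 (leaving a 1×(n-1) strip) or length 5 (leaving a 1×(n-5) strip), so G(n) = G(n-1) + G(n-5) (order-5 linear recurrence).
For 0 ≤ i < 5 only unit tiles fit, so G(i) = 1.
Iterating the recurrence: G(5) = 2, G(6) = 3, G(7) = 4, G(8) = 5, G(9) = 6, G(10) = 8, G(11) = 11, G(12) = 15, G(13) = 20, G(14) = 26, G(15) = 34, G(16) = 45, G(17) = 60, G(18) = 80, G(19) = 106, G(20) = 140, G(21) = 185.

G(n) = G(n-1) + G(n-5), with G(i) = 1 for 0 ≤ i < 5; G(21) = 185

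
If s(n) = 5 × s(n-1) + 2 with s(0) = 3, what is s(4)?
Computing step by step:
s(0) = 3
s(1) = 5 × 3 + 2 = 17
s(2) = 5 × 17 + 2 = 87
s(3) = 5 × 87 + 2 = 437
s(4) = 5 × 437 + 2 = 2187

2187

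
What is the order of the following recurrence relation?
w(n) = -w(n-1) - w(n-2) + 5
The order is the largest lag k for which w(n-k) appears. Here the deepest term is w(n-2) (the 5 term is non-homogeneous and does not affect the order), so the order is 2.

Order 2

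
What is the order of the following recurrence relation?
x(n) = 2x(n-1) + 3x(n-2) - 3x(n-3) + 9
The order is the largest lag k for which x(n-k) appears. Here the deepest term is x(n-3) (the 9 term is non-homogeneous and does not affect the order), so the order is 3.

Order 3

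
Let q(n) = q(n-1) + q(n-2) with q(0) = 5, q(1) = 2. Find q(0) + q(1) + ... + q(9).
Computing the sequence terms: 5, 2, 7, 9, 16, 25, 41, 66, 107, 173
Adding these values together:

451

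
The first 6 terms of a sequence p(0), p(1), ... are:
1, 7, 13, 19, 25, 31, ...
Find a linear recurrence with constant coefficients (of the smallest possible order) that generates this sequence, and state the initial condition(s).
Look for the lowest-order linear relation among consecutive terms.
Observation: consecutive differences are constant (= 6).
Check at n=2: 1·7 + 6 = 13. ✓

p(n) = p(n-1) + 6, p(0) = 1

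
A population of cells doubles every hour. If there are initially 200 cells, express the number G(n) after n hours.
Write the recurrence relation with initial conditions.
Each hour multiplies the count by 2, so the count after n hours depends only on the count after n-1 hours: G(n) = 2 × G(n-1). The starting count gives G(0) = 200.
Unrolling n times gives the closed form G(n) = 200 × 2ⁿ.

G(n) = 2 × G(n-1), G(0) = 200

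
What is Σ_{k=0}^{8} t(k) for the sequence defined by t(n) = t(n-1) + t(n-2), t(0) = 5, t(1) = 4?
Computing the sequence terms: 5, 4, 9, 13, 22, 35, 57, 92, 149
Adding these values together:

386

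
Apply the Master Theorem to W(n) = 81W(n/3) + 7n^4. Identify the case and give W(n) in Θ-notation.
Master Theorem template: W(n) = a·W(n/b) + f(n).
Here: a=81, b=3, f(n)=7n^4
Compute log_b(a) = log_3(81) = 4.
f(n) = 7n^4 = Θ(n^4). Case 2: W(n) = Θ(n^4 log n).

Case 2: W(n) = Θ(n^4 log n)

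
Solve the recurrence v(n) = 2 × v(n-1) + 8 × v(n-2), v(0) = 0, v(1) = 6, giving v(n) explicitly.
Recurrence: v(n) = 2 × v(n-1) + 8 × v(n-2), initial: v(0) = 0, v(1) = 6.
Characteristic equation: r² - 2r - 8 = 0, which factors as (r - 4)(r + 2) = 0, so r = 4, -2. General solution v(n) = A·4ⁿ + B·(-2)ⁿ. From v(0) = 0: A + B = 0. From v(1) = 6: 4A - 2B = 6. Solving gives A = 1, B = -1.

v(n) = 4ⁿ - (-2)ⁿ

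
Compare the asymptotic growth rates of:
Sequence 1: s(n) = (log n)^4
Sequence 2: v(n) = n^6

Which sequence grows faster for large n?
Comparing growth rates:
Growth-rate hierarchy: log n ≺ any polynomial ≺ any exponential cⁿ (c>1) ≺ n! ≺ nⁿ.
polynomial degree 6 dominates polylogarithmic (log n)^4 asymptotically.

v(n) grows faster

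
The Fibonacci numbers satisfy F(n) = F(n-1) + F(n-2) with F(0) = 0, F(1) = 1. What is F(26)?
Computing the sequence terms:
0, 1, 1, 2, 3, 5, 8, 13, 21, 34, 55, 89, 144, 233, 377, 610, 987, 1597, 2584, 4181, 6765, 10946, 17711, 28657, 46368, 75025, 121393

121393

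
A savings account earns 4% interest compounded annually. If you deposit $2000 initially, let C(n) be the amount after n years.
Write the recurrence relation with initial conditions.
Each year the balance grows by 4%, i.e. is multiplied by 1 + 4/100 = 1.04, so C(n) = 1.04 × C(n-1). The initial deposit gives C(0) = 2000.
Unrolling gives the closed form C(n) = 2000 × (1.04)ⁿ.

C(n) = 1.04 × C(n-1), C(0) = 2000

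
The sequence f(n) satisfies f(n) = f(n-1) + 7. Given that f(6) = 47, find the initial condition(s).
f(6) = f(0) + 6·7, so f(0) = 47 - 42 = 5.

f(0) = 5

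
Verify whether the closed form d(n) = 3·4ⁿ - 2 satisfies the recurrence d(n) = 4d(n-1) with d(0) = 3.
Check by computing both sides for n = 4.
From the recurrence with d(0) = 3:
  d(0) = 3, d(1) = 12, d(2) = 48, d(3) = 192, d(4) = 768
  so the recurrence gives d(4) = 768.
From the proposed closed form d(n) = 3·4ⁿ - 2:
  d(4) = 766.
The recurrence gives 768 but the closed form gives 766, so the closed form does not satisfy the recurrence.

No, the closed form is incorrect.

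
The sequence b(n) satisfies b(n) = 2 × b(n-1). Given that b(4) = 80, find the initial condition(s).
In general b(n) = 2ⁿ · b(0). At n = 4: b(0) = b(4) / 2^4 = 80 / 16 = 5.

b(0) = 5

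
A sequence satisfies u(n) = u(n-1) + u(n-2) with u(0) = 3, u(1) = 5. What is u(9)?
Computing the sequence terms:
3, 5, 8, 13, 21, 34, 55, 89, 144, 233

233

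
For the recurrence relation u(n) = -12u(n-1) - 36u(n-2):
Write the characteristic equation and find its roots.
Substitute u(n) = rⁿ and divide through by rⁿ⁻²: r² + 12r + 36 = 0
Factor: (r + 6)² = 0, so r = -6 (double root).
General solution: u(n) = (A + Bn)·(-6)ⁿ

Characteristic: r² + 12r + 36 = 0, Roots: r = -6 (double root)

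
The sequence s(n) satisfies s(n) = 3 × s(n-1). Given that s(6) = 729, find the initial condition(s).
In general s(n) = 3ⁿ · s(0). At n = 6: s(0) = s(6) / 3^6 = 729 / 729 = 1.

s(0) = 1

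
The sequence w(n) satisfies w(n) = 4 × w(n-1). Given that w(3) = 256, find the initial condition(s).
In general w(n) = 4ⁿ · w(0). At n = 3: w(0) = w(3) / 4^3 = 256 / 64 = 4.

w(0) = 4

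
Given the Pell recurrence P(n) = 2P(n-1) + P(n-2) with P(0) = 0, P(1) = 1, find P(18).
Computing the sequence terms:
0, 1, 2, 5, 12, 29, 70, 169, 408, 985, 2378, 5741, 13860, 33461, 80782, 195025, 470832, 1136689, 2744210

2744210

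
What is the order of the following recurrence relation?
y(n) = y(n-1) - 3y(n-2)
The order is the largest lag k for which y(n-k) appears. Here the deepest term is y(n-2), so the order is 2.

Order 2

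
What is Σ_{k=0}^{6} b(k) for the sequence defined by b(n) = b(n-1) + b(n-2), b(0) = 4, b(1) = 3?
Computing the sequence terms: 4, 3, 7, 10, 17, 27, 44
Adding these values together:

112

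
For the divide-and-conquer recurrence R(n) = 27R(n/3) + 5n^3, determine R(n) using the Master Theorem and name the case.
Master Theorem template: R(n) = a·R(n/b) + f(n).
Here: a=27, b=3, f(n)=5n^3
Compute log_b(a) = log_3(27) = 3.
f(n) = 5n^3 = Θ(n^3). Case 2: R(n) = Θ(n^3 log n).

Case 2: R(n) = Θ(n^3 log n)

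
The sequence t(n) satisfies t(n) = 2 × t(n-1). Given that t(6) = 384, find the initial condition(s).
In general t(n) = 2ⁿ · t(0). At n = 6: t(0) = t(6) / 2^6 = 384 / 64 = 6.

t(0) = 6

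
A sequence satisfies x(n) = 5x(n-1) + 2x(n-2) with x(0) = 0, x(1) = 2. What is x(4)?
Computing the sequence terms:
0, 2, 10, 54, 290

290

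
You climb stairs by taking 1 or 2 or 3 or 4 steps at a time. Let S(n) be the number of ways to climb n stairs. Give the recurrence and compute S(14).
Condition on the size of the last step (1 to 4): before it there were n-1, …, n-4 stairs climbed, and these cases are disjoint, so S(n) = S(n-1) + S(n-2) + S(n-3) + S(n-4) (order-4 linear recurrence).
Initial conditions by direct count (compositions of i into parts ≤ 4): S(1) = 1; S(2) = 2; S(3) = 4; S(4) = 8.
Iterating the recurrence: S(5) = 15, S(6) = 29, S(7) = 56, S(8) = 108, S(9) = 208, S(10) = 401, S(11) = 773, S(12) = 1490, S(13) = 2872, S(14) = 5536.

S(n) = S(n-1) + S(n-2) + S(n-3) + S(n-4), S(1) = 1, S(2) = 2, S(3) = 4, S(4) = 8; S(14) = 5536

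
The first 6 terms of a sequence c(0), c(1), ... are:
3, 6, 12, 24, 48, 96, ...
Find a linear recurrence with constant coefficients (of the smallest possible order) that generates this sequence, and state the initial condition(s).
Look for the lowest-order linear relation among consecutive terms.
Observation: each term is 2× the previous.
Check at n=2: 2·6 = 12. ✓

c(n) = 2 × c(n-1), c(0) = 3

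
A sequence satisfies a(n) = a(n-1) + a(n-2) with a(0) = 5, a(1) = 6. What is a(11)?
Computing the sequence terms:
5, 6, 11, 17, 28, 45, 73, 118, 191, 309, 500, 809

809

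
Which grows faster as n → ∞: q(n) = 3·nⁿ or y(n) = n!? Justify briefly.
Comparing growth rates:
Growth-rate hierarchy: log n ≺ any polynomial ≺ any exponential cⁿ (c>1) ≺ n! ≺ nⁿ.
super-exponential nⁿ dominates factorial asymptotically.

q(n) grows faster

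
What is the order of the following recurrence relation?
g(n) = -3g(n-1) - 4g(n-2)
The order is the largest lag k for which g(n-k) appears. Here the deepest term is g(n-2), so the order is 2.

Order 2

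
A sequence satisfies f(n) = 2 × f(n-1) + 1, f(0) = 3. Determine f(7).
Computing step by step:
f(0) = 3
f(1) = 2 × 3 + 1 = 7
f(2) = 2 × 7 + 1 = 15
f(3) = 2 × 15 + 1 = 31
f(4) = 2 × 31 + 1 = 63
f(5) = 2 × 63 + 1 = 127
f(6) = 2 × 127 + 1 = 255
f(7) = 2 × 255 + 1 = 511

511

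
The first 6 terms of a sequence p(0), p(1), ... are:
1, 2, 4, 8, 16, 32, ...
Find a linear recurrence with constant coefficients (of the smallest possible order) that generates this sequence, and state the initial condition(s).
Look for the lowest-order linear relation among consecutive terms.
Observation: each term is 2× the previous.
Check at n=2: 2·2 = 4. ✓

p(n) = 2 × p(n-1), p(0) = 1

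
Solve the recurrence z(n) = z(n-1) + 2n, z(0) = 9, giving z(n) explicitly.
Recurrence: z(n) = z(n-1) + 2n, initial: z(0) = 9.
Telescoping: z(n) = z(0) + 2·Σᵢ₌₁ⁿ i = 9 + 2·n(n+1)/2.

z(n) = 2·n(n+1)/2 + 9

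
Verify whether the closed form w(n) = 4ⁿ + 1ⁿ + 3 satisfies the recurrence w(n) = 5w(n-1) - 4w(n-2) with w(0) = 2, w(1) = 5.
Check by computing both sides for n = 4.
From the recurrence with w(0) = 2, w(1) = 5:
  w(0) = 2, w(1) = 5, w(2) = 17, w(3) = 65, w(4) = 257
  so the recurrence gives w(4) = 257.
From the proposed closed form w(n) = 4ⁿ + 1ⁿ + 3:
  w(4) = 260.
The recurrence gives 257 but the closed form gives 260, so the closed form does not satisfy the recurrence.

No, the closed form is incorrect.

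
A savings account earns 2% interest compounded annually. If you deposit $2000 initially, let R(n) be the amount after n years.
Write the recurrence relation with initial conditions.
Each year the balance grows by 2%, i.e. is multiplied by 1 + 2/100 = 1.02, so R(n) = 1.02 × R(n-1). The initial deposit gives R(0) = 2000.
Unrolling gives the closed form R(n) = 2000 × (1.02)ⁿ.

R(n) = 1.02 × R(n-1), R(0) = 2000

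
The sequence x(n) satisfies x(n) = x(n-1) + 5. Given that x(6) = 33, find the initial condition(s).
x(6) = x(0) + 6·5, so x(0) = 33 - 30 = 3.

x(0) = 3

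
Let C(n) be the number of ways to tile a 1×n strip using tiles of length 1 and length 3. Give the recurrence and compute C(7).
Condition on the last tile: it has length 1 (leaving a 1×(n-1) strip) or length 3 (leaving a 1×(n-3) strip), so C(n) = C(n-1) + C(n-3) (order-3 linear recurrence).
For 0 ≤ i < 3 only unit tiles fit, so C(i) = 1.
Iterating the recurrence: C(3) = 2, C(4) = 3, C(5) = 4, C(6) = 6, C(7) = 9.

C(n) = C(n-1) + C(n-3), with C(i) = 1 for 0 ≤ i < 3; C(7) = 9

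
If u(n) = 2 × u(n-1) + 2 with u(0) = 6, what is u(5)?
Computing step by step:
u(0) = 6
u(1) = 2 × 6 + 2 = 14
u(2) = 2 × 14 + 2 = 30
u(3) = 2 × 30 + 2 = 62
u(4) = 2 × 62 + 2 = 126
u(5) = 2 × 126 + 2 = 254

254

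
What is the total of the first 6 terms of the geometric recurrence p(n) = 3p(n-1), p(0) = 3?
Computing the sequence terms: 3, 9, 27, 81, 243, 729
Adding these values together:

1092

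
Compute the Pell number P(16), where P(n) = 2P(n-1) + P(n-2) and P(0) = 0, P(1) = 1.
Computing the sequence terms:
0, 1, 2, 5, 12, 29, 70, 169, 408, 985, 2378, 5741, 13860, 33461, 80782, 195025, 470832

470832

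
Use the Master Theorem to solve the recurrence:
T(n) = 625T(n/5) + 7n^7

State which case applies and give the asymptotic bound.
Master Theorem template: T(n) = a·T(n/b) + f(n).
Here: a=625, b=5, f(n)=7n^7
Compute log_b(a) = log_5(625) = 4.
f(n) = 7n^7 = Ω(n^(4+ε)) with ε = 3, and the regularity condition holds (a·f(n/b) = (a/b^7)·f(n) with a/b^7 = 5^-3 < 1). Case 3: T(n) = Θ(f(n)) = Θ(n^7).

Case 3: T(n) = Θ(n^7)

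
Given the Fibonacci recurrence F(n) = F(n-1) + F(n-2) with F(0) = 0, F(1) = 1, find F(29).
Computing the sequence terms:
0, 1, 1, 2, 3, 5, 8, 13, 21, 34, 55, 89, 144, 233, 377, 610, 987, 1597, 2584, 4181, 6765, 10946, 17711, 28657, 46368, 75025, 121393, 196418, 317811, 514229

514229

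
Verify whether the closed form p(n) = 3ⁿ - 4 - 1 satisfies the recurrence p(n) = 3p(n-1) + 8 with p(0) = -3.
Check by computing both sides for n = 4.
From the recurrence with p(0) = -3:
  p(0) = -3, p(1) = -1, p(2) = 5, p(3) = 23, p(4) = 77
  so the recurrence gives p(4) = 77.
From the proposed closed form p(n) = 3ⁿ - 4 - 1:
  p(4) = 76.
The recurrence gives 77 but the closed form gives 76, so the closed form does not satisfy the recurrence.

No, the closed form is incorrect.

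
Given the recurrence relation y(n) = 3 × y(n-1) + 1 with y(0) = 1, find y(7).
Computing step by step:
y(0) = 1
y(1) = 3 × 1 + 1 = 4
y(2) = 3 × 4 + 1 = 13
y(3) = 3 × 13 + 1 = 40
y(4) = 3 × 40 + 1 = 121
y(5) = 3 × 121 + 1 = 364
y(6) = 3 × 364 + 1 = 1093
y(7) = 3 × 1093 + 1 = 3280

3280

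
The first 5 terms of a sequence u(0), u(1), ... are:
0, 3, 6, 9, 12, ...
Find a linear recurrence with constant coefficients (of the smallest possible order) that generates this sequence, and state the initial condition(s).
Look for the lowest-order linear relation among consecutive terms.
Observation: consecutive differences are constant (= 3).
Check at n=2: 1·3 + 3 = 6. ✓

u(n) = u(n-1) + 3, u(0) = 0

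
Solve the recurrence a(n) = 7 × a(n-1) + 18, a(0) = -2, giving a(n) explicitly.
Recurrence: a(n) = 7 × a(n-1) + 18, initial: a(0) = -2.
Try a(n) = A·7ⁿ + C. Substituting: A·7ⁿ + C = 7(A·7ⁿ⁻¹ + C) + 18 = A·7ⁿ + 7C + 18, so C = 7C + 18, giving C = -3. Then a(0) = A - 3 = -2 gives A = 1.

a(n) = 7ⁿ - 3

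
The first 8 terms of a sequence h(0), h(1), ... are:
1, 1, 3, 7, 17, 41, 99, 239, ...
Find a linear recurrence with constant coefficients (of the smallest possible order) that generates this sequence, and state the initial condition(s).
Look for the lowest-order linear relation among consecutive terms.
Observation: h(n) - 2·h(n-1) - (1)·h(n-2) = 0 holds for the shown terms, and no order-1 relation h(n) = α·h(n-1) + β fits.
Check at n=3: 2·3 + (1)·1 = 7. ✓

h(n) = 2h(n-1) + h(n-2), h(0) = 1, h(1) = 1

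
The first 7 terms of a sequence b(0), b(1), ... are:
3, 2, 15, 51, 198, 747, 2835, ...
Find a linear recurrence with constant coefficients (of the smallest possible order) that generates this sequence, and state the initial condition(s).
Look for the lowest-order linear relation among consecutive terms.
Observation: b(n) - 3·b(n-1) - (3)·b(n-2) = 0 holds for the shown terms, and no order-1 relation b(n) = α·b(n-1) + β fits.
Check at n=3: 3·15 + (3)·2 = 51. ✓

b(n) = 3b(n-1) + 3b(n-2), b(0) = 3, b(1) = 2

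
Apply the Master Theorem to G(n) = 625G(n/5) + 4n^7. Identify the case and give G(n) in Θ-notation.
Master Theorem template: G(n) = a·G(n/b) + f(n).
Here: a=625, b=5, f(n)=4n^7
Compute log_b(a) = log_5(625) = 4.
f(n) = 4n^7 = Ω(n^(4+ε)) with ε = 3, and the regularity condition holds (a·f(n/b) = (a/b^7)·f(n) with a/b^7 = 5^-3 < 1). Case 3: G(n) = Θ(f(n)) = Θ(n^7).

Case 3: G(n) = Θ(n^7)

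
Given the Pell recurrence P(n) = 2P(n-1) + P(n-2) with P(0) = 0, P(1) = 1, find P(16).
Computing the sequence terms:
0, 1, 2, 5, 12, 29, 70, 169, 408, 985, 2378, 5741, 13860, 33461, 80782, 195025, 470832

470832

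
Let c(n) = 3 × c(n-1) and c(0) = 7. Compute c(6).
Computing step by step:
c(0) = 7
c(1) = 3 × 7 = 21
c(2) = 3 × 21 = 63
c(3) = 3 × 63 = 189
c(4) = 3 × 189 = 567
c(5) = 3 × 567 = 1701
c(6) = 3 × 1701 = 5103

5103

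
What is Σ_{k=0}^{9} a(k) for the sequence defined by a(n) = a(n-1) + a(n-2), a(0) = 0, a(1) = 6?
Computing the sequence terms: 0, 6, 6, 12, 18, 30, 48, 78, 126, 204
Adding these values together:

528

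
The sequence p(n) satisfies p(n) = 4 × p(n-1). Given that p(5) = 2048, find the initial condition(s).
In general p(n) = 4ⁿ · p(0). At n = 5: p(0) = p(5) / 4^5 = 2048 / 1024 = 2.

p(0) = 2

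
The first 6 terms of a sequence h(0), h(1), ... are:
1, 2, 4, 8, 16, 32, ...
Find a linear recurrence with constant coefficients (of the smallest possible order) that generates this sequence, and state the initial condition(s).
Look for the lowest-order linear relation among consecutive terms.
Observation: each term is 2× the previous.
Check at n=2: 2·2 = 4. ✓

h(n) = 2 × h(n-1), h(0) = 1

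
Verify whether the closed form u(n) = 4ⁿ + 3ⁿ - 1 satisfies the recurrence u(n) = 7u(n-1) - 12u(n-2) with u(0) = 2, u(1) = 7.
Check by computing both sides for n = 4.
From the recurrence with u(0) = 2, u(1) = 7:
  u(0) = 2, u(1) = 7, u(2) = 25, u(3) = 91, u(4) = 337
  so the recurrence gives u(4) = 337.
From the proposed closed form u(n) = 4ⁿ + 3ⁿ - 1:
  u(4) = 336.
The recurrence gives 337 but the closed form gives 336, so the closed form does not satisfy the recurrence.

No, the closed form is incorrect.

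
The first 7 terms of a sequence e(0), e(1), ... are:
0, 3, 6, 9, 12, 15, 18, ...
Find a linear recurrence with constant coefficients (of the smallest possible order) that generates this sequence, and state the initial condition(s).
Look for the lowest-order linear relation among consecutive terms.
Observation: consecutive differences are constant (= 3).
Check at n=2: 1·3 + 3 = 6. ✓

e(n) = e(n-1) + 3, e(0) = 0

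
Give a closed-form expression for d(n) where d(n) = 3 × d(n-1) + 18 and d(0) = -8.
Recurrence: d(n) = 3 × d(n-1) + 18, initial: d(0) = -8.
Try d(n) = A·3ⁿ + C. Substituting: A·3ⁿ + C = 3(A·3ⁿ⁻¹ + C) + 18 = A·3ⁿ + 3C + 18, so C = 3C + 18, giving C = -9. Then d(0) = A - 9 = -8 gives A = 1.

d(n) = 3ⁿ - 9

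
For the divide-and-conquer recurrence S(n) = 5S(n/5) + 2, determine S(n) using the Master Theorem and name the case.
Master Theorem template: S(n) = a·S(n/b) + f(n).
Here: a=5, b=5, f(n)=2
Compute log_b(a) = log_5(5) = 1.
f(n) = 2 = O(n^(1-ε)) with ε = 1. Case 1: S(n) = Θ(n^log_b(a)) = Θ(n).

Case 1: S(n) = Θ(n)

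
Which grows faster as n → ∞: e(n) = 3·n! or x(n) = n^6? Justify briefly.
Comparing growth rates:
Growth-rate hierarchy: log n ≺ any polynomial ≺ any exponential cⁿ (c>1) ≺ n! ≺ nⁿ.
factorial dominates polynomial degree 6 asymptotically.

e(n) grows faster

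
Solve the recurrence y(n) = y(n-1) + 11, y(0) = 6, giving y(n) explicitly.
Recurrence: y(n) = y(n-1) + 11, initial: y(0) = 6.
Each step adds 11, so y(n) = y(0) + 11n = 11n + 6.

y(n) = 11n + 6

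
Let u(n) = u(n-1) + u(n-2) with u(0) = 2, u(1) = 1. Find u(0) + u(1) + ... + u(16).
Computing the sequence terms: 2, 1, 3, 4, 7, 11, 18, 29, 47, 76, 123, 199, 322, 521, 843, 1364, 2207
Adding these values together:

5777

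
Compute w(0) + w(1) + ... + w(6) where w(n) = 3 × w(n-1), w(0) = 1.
Computing the sequence terms: 1, 3, 9, 27, 81, 243, 729
Adding these values together:

1093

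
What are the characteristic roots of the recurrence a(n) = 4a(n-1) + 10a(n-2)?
Substitute a(n) = rⁿ and divide through by rⁿ⁻²: r² - 4r - 10 = 0
Discriminant: 4² + 4·10 = 56, not a perfect square, so by the quadratic formula r = (4 ± √56)/2.
General solution: a(n) = A·r₁ⁿ + B·r₂ⁿ where r₁,r₂ = (4 ± √56)/2

Characteristic: r² - 4r - 10 = 0, Roots: r = (4 ± √56)/2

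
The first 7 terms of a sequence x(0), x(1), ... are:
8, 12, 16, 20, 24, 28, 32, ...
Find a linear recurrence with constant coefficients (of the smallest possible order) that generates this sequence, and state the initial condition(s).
Look for the lowest-order linear relation among consecutive terms.
Observation: consecutive differences are constant (= 4).
Check at n=2: 1·12 + 4 = 16. ✓

x(n) = x(n-1) + 4, x(0) = 8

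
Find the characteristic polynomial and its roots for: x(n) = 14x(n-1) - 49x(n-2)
Substitute x(n) = rⁿ and divide through by rⁿ⁻²: r² - 14r + 49 = 0
Factor: (r - 7)² = 0, so r = 7 (double root).
General solution: x(n) = (A + Bn)·7ⁿ

Characteristic: r² - 14r + 49 = 0, Roots: r = 7 (double root)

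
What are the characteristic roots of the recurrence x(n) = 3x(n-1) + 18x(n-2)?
Substitute x(n) = rⁿ and divide through by rⁿ⁻²: r² - 3r - 18 = 0
Factor: (r + 3)(r - 6) = 0, so r = -3, 6.
General solution: x(n) = A·(-3)ⁿ + B·6ⁿ

Characteristic: r² - 3r - 18 = 0, Roots: r = -3, 6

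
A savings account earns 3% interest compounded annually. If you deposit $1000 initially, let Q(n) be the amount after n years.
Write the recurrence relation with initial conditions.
Each year the balance grows by 3%, i.e. is multiplied by 1 + 3/100 = 1.03, so Q(n) = 1.03 × Q(n-1). The initial deposit gives Q(0) = 1000.
Unrolling gives the closed form Q(n) = 1000 × (1.03)ⁿ.

Q(n) = 1.03 × Q(n-1), Q(0) = 1000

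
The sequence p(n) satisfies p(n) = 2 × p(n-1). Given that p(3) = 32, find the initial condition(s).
In general p(n) = 2ⁿ · p(0). At n = 3: p(0) = p(3) / 2^3 = 32 / 8 = 4.

p(0) = 4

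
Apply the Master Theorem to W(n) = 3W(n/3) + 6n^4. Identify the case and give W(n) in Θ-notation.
Master Theorem template: W(n) = a·W(n/b) + f(n).
Here: a=3, b=3, f(n)=6n^4
Compute log_b(a) = log_3(3) = 1.
f(n) = 6n^4 = Ω(n^(1+ε)) with ε = 3, and the regularity condition holds (a·f(n/b) = (a/b^4)·f(n) with a/b^4 = 3^-3 < 1). Case 3: W(n) = Θ(f(n)) = Θ(n^4).

Case 3: W(n) = Θ(n^4)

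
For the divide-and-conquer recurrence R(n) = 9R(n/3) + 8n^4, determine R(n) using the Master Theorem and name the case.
Master Theorem template: R(n) = a·R(n/b) + f(n).
Here: a=9, b=3, f(n)=8n^4
Compute log_b(a) = log_3(9) = 2.
f(n) = 8n^4 = Ω(n^(2+ε)) with ε = 2, and the regularity condition holds (a·f(n/b) = (a/b^4)·f(n) with a/b^4 = 3^-2 < 1). Case 3: R(n) = Θ(f(n)) = Θ(n^4).

Case 3: R(n) = Θ(n^4)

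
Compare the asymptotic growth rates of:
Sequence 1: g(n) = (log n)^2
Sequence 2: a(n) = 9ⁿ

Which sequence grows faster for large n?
Comparing growth rates:
Growth-rate hierarchy: log n ≺ any polynomial ≺ any exponential cⁿ (c>1) ≺ n! ≺ nⁿ.
exponential base 9 dominates polylogarithmic (log n)^2 asymptotically.

a(n) grows faster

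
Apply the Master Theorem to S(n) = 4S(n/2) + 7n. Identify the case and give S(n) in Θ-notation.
Master Theorem template: S(n) = a·S(n/b) + f(n).
Here: a=4, b=2, f(n)=7n
Compute log_b(a) = log_2(4) = 2.
f(n) = 7n = O(n^(2-ε)) with ε = 1. Case 1: S(n) = Θ(n^log_b(a)) = Θ(n^2).

Case 1: S(n) = Θ(n^2)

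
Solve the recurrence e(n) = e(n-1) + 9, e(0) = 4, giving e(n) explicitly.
Recurrence: e(n) = e(n-1) + 9, initial: e(0) = 4.
Each step adds 9, so e(n) = e(0) + 9n = 9n + 4.

e(n) = 9n + 4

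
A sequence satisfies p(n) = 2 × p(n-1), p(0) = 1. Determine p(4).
Computing step by step:
p(0) = 1
p(1) = 2 × 1 = 2
p(2) = 2 × 2 = 4
p(3) = 2 × 4 = 8
p(4) = 2 × 8 = 16

16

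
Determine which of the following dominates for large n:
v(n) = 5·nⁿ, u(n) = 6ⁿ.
Comparing growth rates:
Growth-rate hierarchy: log n ≺ any polynomial ≺ any exponential cⁿ (c>1) ≺ n! ≺ nⁿ.
super-exponential nⁿ dominates exponential base 6 asymptotically.

v(n) grows faster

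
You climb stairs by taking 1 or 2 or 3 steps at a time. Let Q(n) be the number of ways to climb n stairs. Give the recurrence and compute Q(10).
Condition on the size of the last step (1 to 3): before it there were n-1, …, n-3 stairs climbed, and these cases are disjoint, so Q(n) = Q(n-1) + Q(n-2) + Q(n-3) (order-3 linear recurrence).
Initial conditions by direct count (compositions of i into parts ≤ 3): Q(1) = 1; Q(2) = 2; Q(3) = 4.
Iterating the recurrence: Q(4) = 7, Q(5) = 13, Q(6) = 24, Q(7) = 44, Q(8) = 81, Q(9) = 149, Q(10) = 274.

Q(n) = Q(n-1) + Q(n-2) + Q(n-3), Q(1) = 1, Q(2) = 2, Q(3) = 4; Q(10) = 274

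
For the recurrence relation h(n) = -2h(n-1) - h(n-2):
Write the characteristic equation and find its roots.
Substitute h(n) = rⁿ and divide through by rⁿ⁻²: r² + 2r + 1 = 0
Factor: (r + 1)² = 0, so r = -1 (double root).
General solution: h(n) = (A + Bn)·(-1)ⁿ

Characteristic: r² + 2r + 1 = 0, Roots: r = -1 (double root)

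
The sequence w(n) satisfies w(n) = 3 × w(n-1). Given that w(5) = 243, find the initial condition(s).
In general w(n) = 3ⁿ · w(0). At n = 5: w(0) = w(5) / 3^5 = 243 / 243 = 1.

w(0) = 1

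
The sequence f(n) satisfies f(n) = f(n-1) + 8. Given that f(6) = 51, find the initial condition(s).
f(6) = f(0) + 6·8, so f(0) = 51 - 48 = 3.

f(0) = 3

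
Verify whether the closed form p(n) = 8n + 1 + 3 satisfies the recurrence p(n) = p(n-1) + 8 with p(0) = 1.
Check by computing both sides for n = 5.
From the recurrence with p(0) = 1:
  p(0) = 1, p(1) = 9, p(2) = 17, p(3) = 25, p(4) = 33, p(5) = 41
  so the recurrence gives p(5) = 41.
From the proposed closed form p(n) = 8n + 1 + 3:
  p(5) = 44.
The recurrence gives 41 but the closed form gives 44, so the closed form does not satisfy the recurrence.

No, the closed form is incorrect.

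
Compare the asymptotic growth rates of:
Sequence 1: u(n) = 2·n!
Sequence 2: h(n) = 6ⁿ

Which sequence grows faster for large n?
Comparing growth rates:
Growth-rate hierarchy: log n ≺ any polynomial ≺ any exponential cⁿ (c>1) ≺ n! ≺ nⁿ.
factorial dominates exponential base 6 asymptotically.

u(n) grows faster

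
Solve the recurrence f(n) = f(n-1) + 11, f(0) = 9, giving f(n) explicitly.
Recurrence: f(n) = f(n-1) + 11, initial: f(0) = 9.
Each step adds 11, so f(n) = f(0) + 11n = 11n + 9.

f(n) = 11n + 9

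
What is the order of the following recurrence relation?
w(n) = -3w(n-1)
The order is the largest lag k for which w(n-k) appears. Here the deepest term is w(n-1), so the order is 1.

Order 1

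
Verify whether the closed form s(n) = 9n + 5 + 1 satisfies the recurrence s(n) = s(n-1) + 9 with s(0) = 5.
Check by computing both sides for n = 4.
From the recurrence with s(0) = 5:
  s(0) = 5, s(1) = 14, s(2) = 23, s(3) = 32, s(4) = 41
  so the recurrence gives s(4) = 41.
From the proposed closed form s(n) = 9n + 5 + 1:
  s(4) = 42.
The recurrence gives 41 but the closed form gives 42, so the closed form does not satisfy the recurrence.

No, the closed form is incorrect.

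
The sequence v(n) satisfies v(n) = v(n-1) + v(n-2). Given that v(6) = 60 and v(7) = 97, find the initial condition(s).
Work backwards using v(k) = v(k+2) - v(k+1):
v(5) = v(7) - v(6) = 97 - 60 = 37
v(4) = v(6) - v(5) = 60 - 37 = 23
v(3) = v(5) - v(4) = 37 - 23 = 14
v(2) = v(4) - v(3) = 23 - 14 = 9
v(1) = v(3) - v(2) = 14 - 9 = 5
v(0) = v(2) - v(1) = 9 - 5 = 4

v(0) = 4, v(1) = 5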